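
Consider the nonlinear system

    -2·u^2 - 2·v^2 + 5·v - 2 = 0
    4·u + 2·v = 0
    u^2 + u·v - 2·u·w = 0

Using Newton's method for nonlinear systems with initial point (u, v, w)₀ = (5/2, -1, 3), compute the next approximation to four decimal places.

At (5/2, -1, 3): F = (-21.5000, 8.0000, -11.2500).
Jacobian J = [[-4·u, -4·v + 5, 0], [4, 2, 0], [2·u + v - 2·w, u, -2·u]].
At the point, J = [[-10.0000, 9.0000, 0.0000], [4.0000, 2.0000, 0.0000], [-2.0000, 2.5000, -5.0000]] (det J = 280.0000).
Solving J·Δ = −F gives Δ = (-2.0536, 0.1071, -1.3750).
Then the next iterate is (u, v, w)₁ = (0.4464, -0.8929, 1.6250).

(0.4464, -0.8929, 1.6250)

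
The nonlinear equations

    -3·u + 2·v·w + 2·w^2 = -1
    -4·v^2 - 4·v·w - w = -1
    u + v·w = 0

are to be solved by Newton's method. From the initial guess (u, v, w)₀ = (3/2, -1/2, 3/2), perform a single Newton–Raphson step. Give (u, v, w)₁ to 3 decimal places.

At (3/2, -1/2, 3/2): F = (-0.500, 1.500, 0.750).
Jacobian J = [[-3, 2·w, 2·v + 4·w], [0, -8·v - 4·w, -4·v - 1], [1, w, v]].
At the point, J = [[-3.000, 3.000, 5.000], [0.000, -2.000, 1.000], [1.000, 1.500, -0.500]] (det J = 14.500).
Solving J·Δ = −F gives Δ = (-1.621, 0.241, -1.017).
Then the next iterate is (u, v, w)₁ = (-0.121, -0.259, 0.483).

(-0.121, -0.259, 0.483)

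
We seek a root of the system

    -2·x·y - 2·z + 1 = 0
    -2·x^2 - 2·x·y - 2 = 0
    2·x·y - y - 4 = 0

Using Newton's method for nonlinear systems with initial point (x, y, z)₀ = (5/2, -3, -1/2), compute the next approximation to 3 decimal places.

(0.804, -1.543, -0.728)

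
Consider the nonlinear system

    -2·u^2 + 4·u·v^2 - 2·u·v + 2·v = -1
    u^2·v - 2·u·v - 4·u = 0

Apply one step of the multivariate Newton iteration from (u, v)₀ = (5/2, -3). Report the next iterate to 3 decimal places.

(1.528, -2.105)

At (5/2, -3): F = (87.500, -13.750).
Jacobian J = [[-4·u + 4·v^2 - 2·v, 8·u·v - 2·u + 2], [2·u·v - 2·v - 4, u^2 - 2·u]].
At the point, J = [[32.000, -63.000], [-13.000, 1.250]] (det J = -779.000).
Solving J·Δ = −F gives Δ = (-0.972, 0.895).
Then the next iterate is (u, v)₁ = (1.528, -2.105).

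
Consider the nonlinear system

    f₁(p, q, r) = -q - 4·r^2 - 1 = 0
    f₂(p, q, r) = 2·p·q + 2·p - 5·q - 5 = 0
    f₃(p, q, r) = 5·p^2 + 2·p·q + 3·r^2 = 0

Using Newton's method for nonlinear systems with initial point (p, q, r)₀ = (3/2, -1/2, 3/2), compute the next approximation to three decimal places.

(0.955, -1.273, 0.773)

At (3/2, -1/2, 3/2): F = (-9.500, -1.000, 16.500).
Jacobian J = [[0, -1, -8·r], [2·q + 2, 2·p - 5, 0], [10·p + 2·q, 2·p, 6·r]].
At the point, J = [[0.000, -1.000, -12.000], [1.000, -2.000, 0.000], [14.000, 3.000, 9.000]] (det J = -363.000).
Solving J·Δ = −F gives Δ = (-0.545, -0.773, -0.727).
Then the next iterate is (p, q, r)₁ = (0.955, -1.273, 0.773).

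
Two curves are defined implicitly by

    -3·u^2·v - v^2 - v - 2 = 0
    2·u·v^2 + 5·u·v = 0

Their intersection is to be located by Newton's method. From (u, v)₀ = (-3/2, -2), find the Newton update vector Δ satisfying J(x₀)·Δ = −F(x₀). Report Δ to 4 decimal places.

At (-3/2, -2): F = (9.5000, 3.0000).
Jacobian J = [[-6·u·v, -3·u^2 - 2·v - 1], [2·v^2 + 5·v, 4·u·v + 5·u]].
At the point, J = [[-18.0000, -3.7500], [-2.0000, 4.5000]] (det J = -88.5000).
Solving J·Δ = −F gives Δ = (0.6102, -0.3955).

(0.6102, -0.3955)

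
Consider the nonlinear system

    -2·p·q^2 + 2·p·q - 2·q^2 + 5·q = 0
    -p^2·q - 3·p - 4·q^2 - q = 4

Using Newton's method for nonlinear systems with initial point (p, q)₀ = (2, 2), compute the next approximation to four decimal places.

At (2, 2): F = (-6.0000, -36.0000).
Jacobian J = [[-2·q^2 + 2·q, -4·p·q + 2·p - 4·q + 5], [-2·p·q - 3, -p^2 - 8·q - 1]].
At the point, J = [[-4.0000, -15.0000], [-11.0000, -21.0000]] (det J = -81.0000).
Solving J·Δ = −F gives Δ = (-5.1111, 0.9630).
Then the next iterate is (p, q)₁ = (-3.1111, 2.9630).

(-3.1111, 2.9630)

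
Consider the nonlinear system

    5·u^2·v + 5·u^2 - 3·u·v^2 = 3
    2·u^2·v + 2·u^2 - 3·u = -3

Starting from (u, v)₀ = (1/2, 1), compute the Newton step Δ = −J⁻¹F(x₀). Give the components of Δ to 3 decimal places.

At (1/2, 1): F = (-2.000, 2.500).
Jacobian J = [[10·u·v + 10·u - 3·v^2, 5·u^2 - 6·u·v], [4·u·v + 4·u - 3, 2·u^2]].
At the point, J = [[7.000, -1.750], [1.000, 0.500]] (det J = 5.250).
Solving J·Δ = −F gives Δ = (-0.643, -3.714).

(-0.643, -3.714)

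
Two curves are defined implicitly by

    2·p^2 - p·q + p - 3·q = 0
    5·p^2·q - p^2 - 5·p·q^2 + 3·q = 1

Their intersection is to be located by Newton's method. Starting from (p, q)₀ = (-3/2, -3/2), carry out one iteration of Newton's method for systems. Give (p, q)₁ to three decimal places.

(-0.407, -0.551)

At (-3/2, -3/2): F = (5.250, -7.750).
Jacobian J = [[4·p - q + 1, -p - 3], [10·p·q - 2·p - 5·q^2, 5·p^2 - 10·p·q + 3]].
At the point, J = [[-3.500, -1.500], [14.250, -8.250]] (det J = 50.250).
Solving J·Δ = −F gives Δ = (1.093, 0.949).
Then the next iterate is (p, q)₁ = (-0.407, -0.551).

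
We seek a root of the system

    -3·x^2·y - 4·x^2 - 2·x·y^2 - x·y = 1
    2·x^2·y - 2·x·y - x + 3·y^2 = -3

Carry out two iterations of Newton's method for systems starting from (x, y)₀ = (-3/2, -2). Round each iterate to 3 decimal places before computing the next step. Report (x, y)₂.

(-1.457, -1.147)

At (-3/2, -2): F = (12.500, 1.500).
Jacobian J = [[-6·x·y - 8·x - 2·y^2 - y, -3·x^2 - 4·x·y - x], [4·x·y - 2·y - 1, 2·x^2 - 2·x + 6·y]].
At the point, J = [[-12.000, -17.250], [15.000, -4.500]] (det J = 312.750).
Solving J·Δ = −F gives Δ = (0.097, 0.657).
Then the next iterate is (x, y)₁ = (-1.403, -1.343).
Round to (-1.403, -1.343) and repeat: F = (2.23389, 0.75834), J = [[-2.34567, -12.03914], [9.22292, -1.31518]].
Δ = (-0.054, 0.196), so (x, y)₂ = (-1.457, -1.147).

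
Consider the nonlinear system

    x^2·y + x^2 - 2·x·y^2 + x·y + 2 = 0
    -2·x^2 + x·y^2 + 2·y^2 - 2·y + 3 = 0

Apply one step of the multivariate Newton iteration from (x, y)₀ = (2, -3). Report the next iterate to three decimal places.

(1.809, -1.584)

At (2, -3): F = (-48.000, 37.000).
Jacobian J = [[2·x·y + 2·x - 2·y^2 + y, x^2 - 4·x·y + x], [-4·x + y^2, 2·x·y + 4·y - 2]].
At the point, J = [[-29.000, 30.000], [1.000, -26.000]] (det J = 724.000).
Solving J·Δ = −F gives Δ = (-0.191, 1.416).
Then the next iterate is (x, y)₁ = (1.809, -1.584).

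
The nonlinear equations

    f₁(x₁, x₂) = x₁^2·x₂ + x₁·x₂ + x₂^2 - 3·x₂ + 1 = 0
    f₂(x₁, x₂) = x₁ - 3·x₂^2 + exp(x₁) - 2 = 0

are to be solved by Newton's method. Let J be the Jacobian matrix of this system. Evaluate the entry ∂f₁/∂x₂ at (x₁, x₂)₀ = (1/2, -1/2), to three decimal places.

∂f₁/∂x₂ = x₁^2 + x₁ + 2·x₂ - 3.
At (1/2, -1/2) this is -3.250.

-3.250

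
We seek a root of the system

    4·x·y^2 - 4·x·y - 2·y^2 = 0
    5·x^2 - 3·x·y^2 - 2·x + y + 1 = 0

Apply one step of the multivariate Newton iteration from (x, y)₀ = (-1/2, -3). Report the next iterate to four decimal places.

At (-1/2, -3): F = (-42.0000, 13.7500).
Jacobian J = [[4·y^2 - 4·y, 8·x·y - 4·x - 4·y], [10·x - 3·y^2 - 2, -6·x·y + 1]].
At the point, J = [[48.0000, 26.0000], [-34.0000, -8.0000]] (det J = 500.0000).
Solving J·Δ = −F gives Δ = (0.0430, 1.5360).
Then the next iterate is (x, y)₁ = (-0.4570, -1.4640).

(-0.4570, -1.4640)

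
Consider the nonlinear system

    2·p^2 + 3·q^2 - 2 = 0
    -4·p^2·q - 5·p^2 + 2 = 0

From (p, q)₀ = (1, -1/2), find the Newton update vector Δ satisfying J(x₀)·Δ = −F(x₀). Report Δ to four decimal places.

(-0.1765, 0.0147)

At (1, -1/2): F = (0.7500, -1.0000).
Jacobian J = [[4·p, 6·q], [-8·p·q - 10·p, -4·p^2]].
At the point, J = [[4.0000, -3.0000], [-6.0000, -4.0000]] (det J = -34.0000).
Solving J·Δ = −F gives Δ = (-0.1765, 0.0147).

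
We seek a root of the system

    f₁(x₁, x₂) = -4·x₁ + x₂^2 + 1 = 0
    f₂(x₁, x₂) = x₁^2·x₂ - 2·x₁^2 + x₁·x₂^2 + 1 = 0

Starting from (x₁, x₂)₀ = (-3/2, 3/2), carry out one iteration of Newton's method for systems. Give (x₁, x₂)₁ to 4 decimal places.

(-6.0833, -7.6944)

At (-3/2, 3/2): F = (9.2500, -3.5000).
Jacobian J = [[-4, 2·x₂], [2·x₁·x₂ - 4·x₁ + x₂^2, x₁^2 + 2·x₁·x₂]].
At the point, J = [[-4.0000, 3.0000], [3.7500, -2.2500]] (det J = -2.2500).
Solving J·Δ = −F gives Δ = (-4.5833, -9.1944).
Then the next iterate is (x₁, x₂)₁ = (-6.0833, -7.6944).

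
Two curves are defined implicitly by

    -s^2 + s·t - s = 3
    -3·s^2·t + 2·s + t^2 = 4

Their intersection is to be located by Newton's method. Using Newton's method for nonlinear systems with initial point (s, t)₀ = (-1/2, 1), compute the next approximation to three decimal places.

At (-1/2, 1): F = (-3.250, -4.750).
Jacobian J = [[-2·s + t - 1, s], [-6·s·t + 2, -3·s^2 + 2·t]].
At the point, J = [[1.000, -0.500], [5.000, 1.250]] (det J = 3.750).
Solving J·Δ = −F gives Δ = (1.717, -3.067).
Then the next iterate is (s, t)₁ = (1.217, -2.067).

(1.217, -2.067)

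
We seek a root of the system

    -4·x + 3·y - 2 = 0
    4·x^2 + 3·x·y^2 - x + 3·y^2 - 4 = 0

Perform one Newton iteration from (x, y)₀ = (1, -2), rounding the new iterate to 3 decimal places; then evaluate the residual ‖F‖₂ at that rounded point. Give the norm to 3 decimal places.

240.704

At (1, -2): F = (-12.000, 23.000).
Jacobian J = [[-4, 3], [8·x + 3·y^2 - 1, 6·x·y + 6·y]].
At the point, J = [[-4.000, 3.000], [19.000, -24.000]] (det J = 39.000).
Solving J·Δ = −F gives Δ = (-5.615, -3.487).
Then the next iterate is (x, y)₁ = (-4.615, -5.487).
Re-evaluating at (-4.615, -5.487): F = (-0.001, -240.70435), so ‖F‖₂ = 240.704.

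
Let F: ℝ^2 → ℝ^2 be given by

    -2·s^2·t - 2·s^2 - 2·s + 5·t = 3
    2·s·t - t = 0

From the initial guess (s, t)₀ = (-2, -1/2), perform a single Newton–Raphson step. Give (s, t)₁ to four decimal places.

(0.6923, -0.5385)

At (-2, -1/2): F = (-5.5000, 2.5000).
Jacobian J = [[-4·s·t - 4·s - 2, -2·s^2 + 5], [2·t, 2·s - 1]].
At the point, J = [[2.0000, -3.0000], [-1.0000, -5.0000]] (det J = -13.0000).
Solving J·Δ = −F gives Δ = (2.6923, -0.0385).
Then the next iterate is (s, t)₁ = (0.6923, -0.5385).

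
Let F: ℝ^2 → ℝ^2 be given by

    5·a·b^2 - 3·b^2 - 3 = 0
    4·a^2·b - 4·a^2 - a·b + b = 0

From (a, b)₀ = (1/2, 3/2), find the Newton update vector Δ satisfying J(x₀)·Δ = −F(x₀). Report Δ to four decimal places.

At (1/2, 3/2): F = (-4.1250, 1.2500).
Jacobian J = [[5·b^2, 10·a·b - 6·b], [8·a·b - 8·a - b, 4·a^2 - a + 1]].
At the point, J = [[11.2500, -1.5000], [0.5000, 1.5000]] (det J = 17.6250).
Solving J·Δ = −F gives Δ = (0.2447, -0.9149).

(0.2447, -0.9149)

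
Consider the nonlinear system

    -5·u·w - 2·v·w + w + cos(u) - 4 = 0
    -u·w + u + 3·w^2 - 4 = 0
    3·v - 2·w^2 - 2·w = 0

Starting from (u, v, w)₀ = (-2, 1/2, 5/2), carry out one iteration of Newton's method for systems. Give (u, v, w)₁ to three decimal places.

At (-2, 1/2, 5/2): F = (20.58385, 17.750, -16.000).
Jacobian J = [[-5·w - sin(u), -2·w, -5·u - 2·v + 1], [-w + 1, 0, -u + 6·w], [0, 3, -4·w - 2]].
At the point, J = [[-11.59070, -5.000, 10.000], [-1.500, 0.000, 17.000], [0.000, 3.000, -12.000]] (det J = 636.12583).
Solving J·Δ = −F gives Δ = (0.349, 1.280, -1.013).
Then the next iterate is (u, v, w)₁ = (-1.651, 1.780, 1.487).

(-1.651, 1.780, 1.487)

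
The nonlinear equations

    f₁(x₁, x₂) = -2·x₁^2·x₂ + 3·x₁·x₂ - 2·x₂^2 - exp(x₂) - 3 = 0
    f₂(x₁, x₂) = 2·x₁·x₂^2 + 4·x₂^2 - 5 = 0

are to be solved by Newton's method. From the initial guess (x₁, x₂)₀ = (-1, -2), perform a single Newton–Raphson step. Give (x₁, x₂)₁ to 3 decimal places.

(-1.005, -1.630)

At (-1, -2): F = (-1.13534, 3.000).
Jacobian J = [[-4·x₁·x₂ + 3·x₂, -2·x₁^2 + 3·x₁ - 4·x₂ - exp(x₂)], [2·x₂^2, 4·x₁·x₂ + 8·x₂]].
At the point, J = [[-14.000, 2.86466], [8.000, -8.000]] (det J = 89.08268).
Solving J·Δ = −F gives Δ = (-0.005, 0.370).
Then the next iterate is (x₁, x₂)₁ = (-1.005, -1.630).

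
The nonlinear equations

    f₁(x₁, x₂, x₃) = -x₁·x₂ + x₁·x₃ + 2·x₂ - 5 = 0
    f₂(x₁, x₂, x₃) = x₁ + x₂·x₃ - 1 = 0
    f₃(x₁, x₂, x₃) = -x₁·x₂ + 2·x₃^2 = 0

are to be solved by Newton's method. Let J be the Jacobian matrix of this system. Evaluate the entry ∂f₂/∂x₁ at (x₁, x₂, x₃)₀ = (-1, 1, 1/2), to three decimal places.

1.000

∂f₂/∂x₁ = 1.
At (-1, 1, 1/2) this is 1.000.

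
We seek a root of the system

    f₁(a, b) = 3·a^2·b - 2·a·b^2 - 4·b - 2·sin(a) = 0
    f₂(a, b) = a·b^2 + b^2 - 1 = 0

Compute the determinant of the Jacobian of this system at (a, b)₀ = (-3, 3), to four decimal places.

J = [[6·a·b - 2·b^2 - 2·cos(a), 3·a^2 - 4·a·b - 4], [b^2, 2·a·b + 2·b]].
At the point, J = [[-70.020015, 59.0000], [9.0000, -12.0000]].
det J = 309.2402.

309.2402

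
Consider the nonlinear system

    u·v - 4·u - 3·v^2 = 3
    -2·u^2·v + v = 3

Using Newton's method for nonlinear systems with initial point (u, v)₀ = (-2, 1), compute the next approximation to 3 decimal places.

(-1.059, 0.647)

At (-2, 1): F = (0.000, -10.000).
Jacobian J = [[v - 4, u - 6·v], [-4·u·v, -2·u^2 + 1]].
At the point, J = [[-3.000, -8.000], [8.000, -7.000]] (det J = 85.000).
Solving J·Δ = −F gives Δ = (0.941, -0.353).
Then the next iterate is (u, v)₁ = (-1.059, 0.647).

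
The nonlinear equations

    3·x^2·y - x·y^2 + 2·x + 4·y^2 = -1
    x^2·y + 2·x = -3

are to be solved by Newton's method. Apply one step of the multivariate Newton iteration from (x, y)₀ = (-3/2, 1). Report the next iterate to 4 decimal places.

At (-3/2, 1): F = (10.2500, 2.2500).
Jacobian J = [[6·x·y - y^2 + 2, 3·x^2 - 2·x·y + 8·y], [2·x·y + 2, x^2]].
At the point, J = [[-8.0000, 17.7500], [-1.0000, 2.2500]] (det J = -0.2500).
Solving J·Δ = −F gives Δ = (-67.5000, -31.0000).
Then the next iterate is (x, y)₁ = (-69.0000, -30.0000).

(-69.0000, -30.0000)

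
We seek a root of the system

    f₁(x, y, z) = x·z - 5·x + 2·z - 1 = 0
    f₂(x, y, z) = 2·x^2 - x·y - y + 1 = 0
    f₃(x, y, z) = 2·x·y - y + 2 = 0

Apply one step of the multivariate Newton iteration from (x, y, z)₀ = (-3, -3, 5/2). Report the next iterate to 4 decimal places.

(-1.1733, -1.2800, 9.4333)

At (-3, -3, 5/2): F = (11.5000, 13.0000, 23.0000).
Jacobian J = [[z - 5, 0, x + 2], [4·x - y, -x - 1, 0], [2·y, 2·x - 1, 0]].
At the point, J = [[-2.5000, 0.0000, -1.0000], [-9.0000, 2.0000, 0.0000], [-6.0000, -7.0000, 0.0000]] (det J = -75.0000).
Solving J·Δ = −F gives Δ = (1.8267, 1.7200, 6.9333).
Then the next iterate is (x, y, z)₁ = (-1.1733, -1.2800, 9.4333).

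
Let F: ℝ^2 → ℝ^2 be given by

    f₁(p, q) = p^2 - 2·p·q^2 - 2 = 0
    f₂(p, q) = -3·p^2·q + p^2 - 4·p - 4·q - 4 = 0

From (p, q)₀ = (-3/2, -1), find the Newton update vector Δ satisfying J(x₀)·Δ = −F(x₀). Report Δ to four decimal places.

At (-3/2, -1): F = (3.2500, 15.0000).
Jacobian J = [[2·p - 2·q^2, -4·p·q], [-6·p·q + 2·p - 4, -3·p^2 - 4]].
At the point, J = [[-5.0000, -6.0000], [-16.0000, -10.7500]] (det J = -42.2500).
Solving J·Δ = −F gives Δ = (1.3033, -0.5444).

(1.3033, -0.5444)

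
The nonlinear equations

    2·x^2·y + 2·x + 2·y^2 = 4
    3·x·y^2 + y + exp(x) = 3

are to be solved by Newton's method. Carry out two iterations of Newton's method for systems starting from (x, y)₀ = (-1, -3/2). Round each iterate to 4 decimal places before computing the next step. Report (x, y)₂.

(0.7729, -0.9547)

At (-1, -3/2): F = (-4.5000, -10.882121).
Jacobian J = [[4·x·y + 2, 2·x^2 + 4·y], [3·y^2 + exp(x), 6·x·y + 1]].
At the point, J = [[8.0000, -4.0000], [7.117879, 10.0000]] (det J = 108.471518).
Solving J·Δ = −F gives Δ = (0.8161, 0.5073).
Then the next iterate is (x, y)₁ = (-0.1839, -0.9927).
Round to (-0.1839, -0.9927) and repeat: F = (-2.464038, -3.704356), J = [[2.730230, -3.903162], [3.788379, 2.095345]].
Δ = (0.9568, 0.0380), so (x, y)₂ = (0.7729, -0.9547).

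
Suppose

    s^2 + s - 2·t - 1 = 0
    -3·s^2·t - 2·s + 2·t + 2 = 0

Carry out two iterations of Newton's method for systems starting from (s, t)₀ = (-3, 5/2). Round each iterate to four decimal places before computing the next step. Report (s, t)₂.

(-2.1720, 0.7243)

At (-3, 5/2): F = (0.0000, -54.5000).
Jacobian J = [[2·s + 1, -2], [-6·s·t - 2, -3·s^2 + 2]].
At the point, J = [[-5.0000, -2.0000], [43.0000, -25.0000]] (det J = 211.0000).
Solving J·Δ = −F gives Δ = (0.5166, -1.2915).
Then the next iterate is (s, t)₁ = (-2.4834, 1.2085).
Round to (-2.4834, 1.2085) and repeat: F = (0.266876, -12.975658), J = [[-3.9668, -2.0000], [16.007133, -16.501827]].
Δ = (0.3114, -0.4842), so (s, t)₂ = (-2.1720, 0.7243).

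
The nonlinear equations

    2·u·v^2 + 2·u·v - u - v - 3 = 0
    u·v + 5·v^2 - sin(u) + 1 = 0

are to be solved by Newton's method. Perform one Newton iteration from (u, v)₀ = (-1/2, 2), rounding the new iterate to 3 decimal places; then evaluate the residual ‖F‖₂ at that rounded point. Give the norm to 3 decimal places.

6.813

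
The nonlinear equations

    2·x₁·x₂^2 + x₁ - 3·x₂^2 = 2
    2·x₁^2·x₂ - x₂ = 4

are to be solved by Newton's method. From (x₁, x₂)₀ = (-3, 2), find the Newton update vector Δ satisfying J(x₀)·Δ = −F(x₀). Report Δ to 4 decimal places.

(0.5387, -1.0042)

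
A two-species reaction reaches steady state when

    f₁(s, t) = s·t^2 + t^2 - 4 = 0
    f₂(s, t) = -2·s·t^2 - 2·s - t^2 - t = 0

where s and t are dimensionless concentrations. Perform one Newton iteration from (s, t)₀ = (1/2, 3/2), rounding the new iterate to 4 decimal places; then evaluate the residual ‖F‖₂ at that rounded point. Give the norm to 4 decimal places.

33.6763

At (1/2, 3/2): F = (-0.6250, -7.0000).
Jacobian J = [[t^2, 2·s·t + 2·t], [-2·t^2 - 2, -4·s·t - 2·t - 1]].
At the point, J = [[2.2500, 4.5000], [-6.5000, -7.0000]] (det J = 13.5000).
Solving J·Δ = −F gives Δ = (-2.6574, 1.4676).
Then the next iterate is (s, t)₁ = (-2.1574, 2.9676).
Re-evaluating at (-2.1574, 2.9676): F = (-14.192816, 30.539483), so ‖F‖₂ = 33.6763.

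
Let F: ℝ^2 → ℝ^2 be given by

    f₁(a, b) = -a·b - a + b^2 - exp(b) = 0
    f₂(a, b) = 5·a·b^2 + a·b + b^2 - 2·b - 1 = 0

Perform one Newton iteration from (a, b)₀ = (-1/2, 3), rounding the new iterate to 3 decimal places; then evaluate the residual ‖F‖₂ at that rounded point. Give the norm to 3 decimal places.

7.525

At (-1/2, 3): F = (-9.08554, -22.000).
Jacobian J = [[-b - 1, -a + 2·b - exp(b)], [5·b^2 + b, 10·a·b + a + 2·b - 2]].
At the point, J = [[-4.000, -13.58554], [48.000, -11.500]] (det J = 698.10577).
Solving J·Δ = −F gives Δ = (0.278, -0.751).
Then the next iterate is (a, b)₁ = (-0.222, 2.249).
Re-evaluating at (-0.222, 2.249): F = (-3.69897, -6.55366), so ‖F‖₂ = 7.525.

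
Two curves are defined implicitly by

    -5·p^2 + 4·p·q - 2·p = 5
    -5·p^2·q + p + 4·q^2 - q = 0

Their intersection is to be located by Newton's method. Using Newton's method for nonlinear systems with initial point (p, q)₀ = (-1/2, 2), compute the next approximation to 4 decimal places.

At (-1/2, 2): F = (-9.2500, 11.0000).
Jacobian J = [[-10·p + 4·q - 2, 4·p], [-10·p·q + 1, -5·p^2 + 8·q - 1]].
At the point, J = [[11.0000, -2.0000], [11.0000, 13.7500]] (det J = 173.2500).
Solving J·Δ = −F gives Δ = (0.6071, -1.2857).
Then the next iterate is (p, q)₁ = (0.1071, 0.7143).

(0.1071, 0.7143)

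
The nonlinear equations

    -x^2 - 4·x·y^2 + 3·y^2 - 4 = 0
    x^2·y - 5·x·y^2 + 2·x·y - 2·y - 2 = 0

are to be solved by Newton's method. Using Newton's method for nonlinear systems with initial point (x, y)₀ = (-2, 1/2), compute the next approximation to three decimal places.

At (-2, 1/2): F = (-5.250, -0.500).
Jacobian J = [[-2·x - 4·y^2, -8·x·y + 6·y], [2·x·y - 5·y^2 + 2·y, x^2 - 10·x·y + 2·x - 2]].
At the point, J = [[3.000, 11.000], [-2.250, 8.000]] (det J = 48.750).
Solving J·Δ = −F gives Δ = (0.749, 0.273).
Then the next iterate is (x, y)₁ = (-1.251, 0.773).

(-1.251, 0.773)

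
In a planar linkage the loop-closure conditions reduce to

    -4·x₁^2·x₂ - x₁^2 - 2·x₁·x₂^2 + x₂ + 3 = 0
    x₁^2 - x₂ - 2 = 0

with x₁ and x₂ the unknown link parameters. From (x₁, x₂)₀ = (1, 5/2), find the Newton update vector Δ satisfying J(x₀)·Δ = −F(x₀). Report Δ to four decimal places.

(0.4545, -2.5909)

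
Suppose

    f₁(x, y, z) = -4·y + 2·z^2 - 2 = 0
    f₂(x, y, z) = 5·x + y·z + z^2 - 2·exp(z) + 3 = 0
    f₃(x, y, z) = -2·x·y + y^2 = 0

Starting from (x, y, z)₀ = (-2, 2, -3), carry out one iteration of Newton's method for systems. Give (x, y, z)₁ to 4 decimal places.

At (-2, 2, -3): F = (8.0000, -4.099574, 12.0000).
Jacobian J = [[0, -4, 4·z], [5, z, y + 2·z - 2·exp(z)], [-2·y, -2·x + 2·y, 0]].
At the point, J = [[0.0000, -4.0000, -12.0000], [5.0000, -3.0000, -4.099574], [-4.0000, 8.0000, 0.0000]] (det J = -401.593186).
Solving J·Δ = −F gives Δ = (1.0476, -0.9762, 0.9921).
Then the next iterate is (x, y, z)₁ = (-0.9524, 1.0238, -2.0079).

(-0.9524, 1.0238, -2.0079)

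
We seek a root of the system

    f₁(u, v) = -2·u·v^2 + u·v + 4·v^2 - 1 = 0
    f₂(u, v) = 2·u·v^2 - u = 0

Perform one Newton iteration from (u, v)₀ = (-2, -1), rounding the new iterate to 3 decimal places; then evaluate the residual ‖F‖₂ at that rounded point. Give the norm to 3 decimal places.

21.260

At (-2, -1): F = (9.000, -2.000).
Jacobian J = [[-2·v^2 + v, -4·u·v + u + 8·v], [2·v^2 - 1, 4·u·v]].
At the point, J = [[-3.000, -18.000], [1.000, 8.000]] (det J = -6.000).
Solving J·Δ = −F gives Δ = (6.000, -0.500).
Then the next iterate is (u, v)₁ = (4.000, -1.500).
Re-evaluating at (4.000, -1.500): F = (-16.000, 14.000), so ‖F‖₂ = 21.260.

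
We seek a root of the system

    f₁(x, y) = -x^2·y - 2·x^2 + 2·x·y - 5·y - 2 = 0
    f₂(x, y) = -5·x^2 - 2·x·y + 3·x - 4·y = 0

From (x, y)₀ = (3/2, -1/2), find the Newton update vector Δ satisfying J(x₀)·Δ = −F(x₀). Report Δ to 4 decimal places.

At (3/2, -1/2): F = (-4.3750, -3.2500).
Jacobian J = [[-2·x·y - 4·x + 2·y, -x^2 + 2·x - 5], [-10·x - 2·y + 3, -2·x - 4]].
At the point, J = [[-5.5000, -4.2500], [-11.0000, -7.0000]] (det J = -8.2500).
Solving J·Δ = −F gives Δ = (2.0379, -3.6667).

(2.0379, -3.6667)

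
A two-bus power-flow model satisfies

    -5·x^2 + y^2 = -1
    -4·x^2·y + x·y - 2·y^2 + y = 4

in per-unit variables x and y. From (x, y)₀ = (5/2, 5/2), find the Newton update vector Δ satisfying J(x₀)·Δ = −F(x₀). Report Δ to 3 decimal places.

(-1.080, -0.601)

At (5/2, 5/2): F = (-24.000, -70.250).
Jacobian J = [[-10·x, 2·y], [-8·x·y + y, -4·x^2 + x - 4·y + 1]].
At the point, J = [[-25.000, 5.000], [-47.500, -31.500]] (det J = 1025.000).
Solving J·Δ = −F gives Δ = (-1.080, -0.601).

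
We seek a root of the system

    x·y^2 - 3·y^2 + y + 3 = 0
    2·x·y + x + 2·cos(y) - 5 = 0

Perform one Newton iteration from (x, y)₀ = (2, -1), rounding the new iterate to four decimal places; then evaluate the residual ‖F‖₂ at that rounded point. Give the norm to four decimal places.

At (2, -1): F = (1.0000, -5.919395).
Jacobian J = [[y^2, 2·x·y - 6·y + 1], [2·y + 1, 2·x - 2·sin(y)]].
At the point, J = [[1.0000, 3.0000], [-1.0000, 5.682942]] (det J = 8.682942).
Solving J·Δ = −F gives Δ = (-2.6997, 0.5666).
Then the next iterate is (x, y)₁ = (-0.6997, -0.4334).
Re-evaluating at (-0.6997, -0.4334): F = (1.871665, -3.278114), so ‖F‖₂ = 3.7748.

3.7748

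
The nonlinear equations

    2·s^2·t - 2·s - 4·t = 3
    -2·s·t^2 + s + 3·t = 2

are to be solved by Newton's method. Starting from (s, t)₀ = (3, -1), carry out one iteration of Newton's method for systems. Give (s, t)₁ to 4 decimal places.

(1.8112, -0.5459)

At (3, -1): F = (-23.0000, -8.0000).
Jacobian J = [[4·s·t - 2, 2·s^2 - 4], [-2·t^2 + 1, -4·s·t + 3]].
At the point, J = [[-14.0000, 14.0000], [-1.0000, 15.0000]] (det J = -196.0000).
Solving J·Δ = −F gives Δ = (-1.1888, 0.4541).
Then the next iterate is (s, t)₁ = (1.8112, -0.5459).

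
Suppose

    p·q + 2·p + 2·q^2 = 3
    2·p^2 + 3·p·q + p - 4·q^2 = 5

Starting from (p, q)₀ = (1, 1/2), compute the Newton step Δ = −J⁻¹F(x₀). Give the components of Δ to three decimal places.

(0.205, -0.170)

At (1, 1/2): F = (0.000, -1.500).
Jacobian J = [[q + 2, p + 4·q], [4·p + 3·q + 1, 3·p - 8·q]].
At the point, J = [[2.500, 3.000], [6.500, -1.000]] (det J = -22.000).
Solving J·Δ = −F gives Δ = (0.205, -0.170).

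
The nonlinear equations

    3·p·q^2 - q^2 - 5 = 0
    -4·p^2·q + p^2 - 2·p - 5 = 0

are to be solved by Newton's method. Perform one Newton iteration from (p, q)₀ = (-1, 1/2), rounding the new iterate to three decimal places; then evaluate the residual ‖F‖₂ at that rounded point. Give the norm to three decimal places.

4.000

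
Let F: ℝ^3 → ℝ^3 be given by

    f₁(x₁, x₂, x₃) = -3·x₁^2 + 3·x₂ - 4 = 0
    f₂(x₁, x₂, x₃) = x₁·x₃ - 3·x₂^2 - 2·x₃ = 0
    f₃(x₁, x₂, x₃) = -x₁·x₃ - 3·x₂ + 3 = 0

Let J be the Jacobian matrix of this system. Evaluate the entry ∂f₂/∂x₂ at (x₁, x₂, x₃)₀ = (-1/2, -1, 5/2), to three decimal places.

∂f₂/∂x₂ = -6·x₂.
At (-1/2, -1, 5/2) this is 6.000.

6.000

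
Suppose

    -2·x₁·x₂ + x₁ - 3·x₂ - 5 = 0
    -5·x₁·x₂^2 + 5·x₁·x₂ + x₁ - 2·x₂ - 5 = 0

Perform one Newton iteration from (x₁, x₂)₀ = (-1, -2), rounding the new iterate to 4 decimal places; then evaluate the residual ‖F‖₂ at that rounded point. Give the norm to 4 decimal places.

3.0612

At (-1, -2): F = (-4.0000, 28.0000).
Jacobian J = [[-2·x₂ + 1, -2·x₁ - 3], [-5·x₂^2 + 5·x₂ + 1, -10·x₁·x₂ + 5·x₁ - 2]].
At the point, J = [[5.0000, -1.0000], [-29.0000, -27.0000]] (det J = -164.0000).
Solving J·Δ = −F gives Δ = (0.8293, 0.1463).
Then the next iterate is (x₁, x₂)₁ = (-0.1707, -1.8537).
Re-evaluating at (-0.1707, -1.8537): F = (-0.242453, 3.051633), so ‖F‖₂ = 3.0612.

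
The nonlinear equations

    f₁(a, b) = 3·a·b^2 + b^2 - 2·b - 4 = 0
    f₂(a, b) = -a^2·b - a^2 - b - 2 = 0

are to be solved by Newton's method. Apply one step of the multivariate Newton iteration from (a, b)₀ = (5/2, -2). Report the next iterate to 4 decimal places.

(2.7312, -0.9785)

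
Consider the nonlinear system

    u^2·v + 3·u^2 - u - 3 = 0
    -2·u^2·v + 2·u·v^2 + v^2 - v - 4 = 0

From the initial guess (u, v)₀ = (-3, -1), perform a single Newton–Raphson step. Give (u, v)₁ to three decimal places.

(-1.783, -1.242)

At (-3, -1): F = (18.000, 10.000).
Jacobian J = [[2·u·v + 6·u - 1, u^2], [-4·u·v + 2·v^2, -2·u^2 + 4·u·v + 2·v - 1]].
At the point, J = [[-13.000, 9.000], [-10.000, -9.000]] (det J = 207.000).
Solving J·Δ = −F gives Δ = (1.217, -0.242).
Then the next iterate is (u, v)₁ = (-1.783, -1.242).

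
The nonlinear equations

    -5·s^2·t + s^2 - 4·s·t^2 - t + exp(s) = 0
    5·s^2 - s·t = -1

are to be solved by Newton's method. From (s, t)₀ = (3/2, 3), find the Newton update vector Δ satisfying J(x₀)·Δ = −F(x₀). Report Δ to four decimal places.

At (3/2, 3): F = (-84.018311, 7.7500).
Jacobian J = [[-10·s·t + 2·s - 4·t^2 + exp(s), -5·s^2 - 8·s·t - 1], [10·s - t, -s]].
At the point, J = [[-73.518311, -48.2500], [12.0000, -1.5000]] (det J = 689.277466).
Solving J·Δ = −F gives Δ = (-0.7253, -0.6361).

(-0.7253, -0.6361)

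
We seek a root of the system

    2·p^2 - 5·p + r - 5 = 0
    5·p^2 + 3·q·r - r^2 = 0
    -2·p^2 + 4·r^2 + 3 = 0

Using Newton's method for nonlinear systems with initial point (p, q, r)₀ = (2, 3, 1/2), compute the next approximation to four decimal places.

(3.1000, -44.9000, 3.7000)

At (2, 3, 1/2): F = (-6.5000, 24.2500, -4.0000).
Jacobian J = [[4·p - 5, 0, 1], [10·p, 3·r, 3·q - 2·r], [-4·p, 0, 8·r]].
At the point, J = [[3.0000, 0.0000, 1.0000], [20.0000, 1.5000, 8.0000], [-8.0000, 0.0000, 4.0000]] (det J = 30.0000).
Solving J·Δ = −F gives Δ = (1.1000, -47.9000, 3.2000).
Then the next iterate is (p, q, r)₁ = (3.1000, -44.9000, 3.7000).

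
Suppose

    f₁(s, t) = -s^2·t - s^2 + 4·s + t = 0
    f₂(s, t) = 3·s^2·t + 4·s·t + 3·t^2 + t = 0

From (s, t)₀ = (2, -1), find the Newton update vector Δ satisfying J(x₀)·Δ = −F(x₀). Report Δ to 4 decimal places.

At (2, -1): F = (7.0000, -18.0000).
Jacobian J = [[-2·s·t - 2·s + 4, -s^2 + 1], [6·s·t + 4·t, 3·s^2 + 4·s + 6·t + 1]].
At the point, J = [[4.0000, -3.0000], [-16.0000, 15.0000]] (det J = 12.0000).
Solving J·Δ = −F gives Δ = (-4.2500, -3.3333).

(-4.2500, -3.3333)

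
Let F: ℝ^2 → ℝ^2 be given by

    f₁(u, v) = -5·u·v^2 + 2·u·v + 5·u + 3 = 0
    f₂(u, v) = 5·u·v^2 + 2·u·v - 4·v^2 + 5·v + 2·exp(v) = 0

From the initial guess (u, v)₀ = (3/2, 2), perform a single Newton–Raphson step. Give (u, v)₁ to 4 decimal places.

(-1.4268, 2.6924)

At (3/2, 2): F = (-13.5000, 44.778112).
Jacobian J = [[-5·v^2 + 2·v + 5, -10·u·v + 2·u], [5·v^2 + 2·v, 10·u·v + 2·u - 8·v + 2·exp(v) + 5]].
At the point, J = [[-11.0000, -27.0000], [24.0000, 36.778112]] (det J = 243.440766).
Solving J·Δ = −F gives Δ = (-2.9268, 0.6924).
Then the next iterate is (u, v)₁ = (-1.4268, 2.6924).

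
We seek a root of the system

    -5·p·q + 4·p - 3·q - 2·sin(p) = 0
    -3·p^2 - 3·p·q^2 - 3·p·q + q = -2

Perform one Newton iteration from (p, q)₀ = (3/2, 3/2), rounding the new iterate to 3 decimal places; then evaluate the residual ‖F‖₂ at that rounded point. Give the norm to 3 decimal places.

6.133

At (3/2, 3/2): F = (-11.74499, -20.125).
Jacobian J = [[-5·q - 2·cos(p) + 4, -5·p - 3], [-6·p - 3·q^2 - 3·q, -6·p·q - 3·p + 1]].
At the point, J = [[-3.64147, -10.500], [-20.250, -17.000]] (det J = -150.71994).
Solving J·Δ = −F gives Δ = (-0.077, -1.092).
Then the next iterate is (p, q)₁ = (1.423, 0.408).
Re-evaluating at (1.423, 0.408): F = (-0.41312, -6.11917), so ‖F‖₂ = 6.133.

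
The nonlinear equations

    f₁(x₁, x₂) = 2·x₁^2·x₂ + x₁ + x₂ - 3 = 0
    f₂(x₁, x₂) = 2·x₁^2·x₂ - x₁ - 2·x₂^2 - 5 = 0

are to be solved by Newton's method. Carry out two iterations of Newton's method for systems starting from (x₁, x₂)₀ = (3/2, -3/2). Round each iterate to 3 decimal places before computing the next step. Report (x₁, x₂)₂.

(-1.643, 1.135)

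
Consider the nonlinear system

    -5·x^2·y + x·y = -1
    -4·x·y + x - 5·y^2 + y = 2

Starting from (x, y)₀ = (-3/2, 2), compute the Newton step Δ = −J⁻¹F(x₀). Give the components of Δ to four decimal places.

(0.3906, -0.9411)

At (-3/2, 2): F = (-24.5000, -9.5000).
Jacobian J = [[-10·x·y + y, -5·x^2 + x], [-4·y + 1, -4·x - 10·y + 1]].
At the point, J = [[32.0000, -12.7500], [-7.0000, -13.0000]] (det J = -505.2500).
Solving J·Δ = −F gives Δ = (0.3906, -0.9411).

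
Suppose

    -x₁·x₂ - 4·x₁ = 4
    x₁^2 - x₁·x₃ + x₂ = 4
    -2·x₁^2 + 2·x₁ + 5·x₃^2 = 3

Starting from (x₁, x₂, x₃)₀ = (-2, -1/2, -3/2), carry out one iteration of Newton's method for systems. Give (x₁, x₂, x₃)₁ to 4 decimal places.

(7.4286, 14.5000, 4.5357)

At (-2, -1/2, -3/2): F = (3.0000, -3.5000, -3.7500).
Jacobian J = [[-x₂ - 4, -x₁, 0], [2·x₁ - x₃, 1, -x₁], [-4·x₁ + 2, 0, 10·x₃]].
At the point, J = [[-3.5000, 2.0000, 0.0000], [-2.5000, 1.0000, 2.0000], [10.0000, 0.0000, -15.0000]] (det J = 17.5000).
Solving J·Δ = −F gives Δ = (9.4286, 15.0000, 6.0357).
Then the next iterate is (x₁, x₂, x₃)₁ = (7.4286, 14.5000, 4.5357).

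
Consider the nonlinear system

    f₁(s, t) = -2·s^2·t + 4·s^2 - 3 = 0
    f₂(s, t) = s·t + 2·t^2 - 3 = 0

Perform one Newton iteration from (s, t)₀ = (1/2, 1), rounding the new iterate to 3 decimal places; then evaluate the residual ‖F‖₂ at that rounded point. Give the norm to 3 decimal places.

3.783

At (1/2, 1): F = (-2.500, -0.500).
Jacobian J = [[-4·s·t + 8·s, -2·s^2], [t, s + 4·t]].
At the point, J = [[2.000, -0.500], [1.000, 4.500]] (det J = 9.500).
Solving J·Δ = −F gives Δ = (1.211, -0.158).
Then the next iterate is (s, t)₁ = (1.711, 0.842).
Re-evaluating at (1.711, 0.842): F = (3.78014, -0.14141), so ‖F‖₂ = 3.783.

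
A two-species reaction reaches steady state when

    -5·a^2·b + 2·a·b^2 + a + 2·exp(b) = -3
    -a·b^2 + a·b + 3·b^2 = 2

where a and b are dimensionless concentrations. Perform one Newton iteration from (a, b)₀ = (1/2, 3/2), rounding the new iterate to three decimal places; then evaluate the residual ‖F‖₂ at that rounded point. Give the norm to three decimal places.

At (1/2, 3/2): F = (12.83838, 4.375).
Jacobian J = [[-10·a·b + 2·b^2 + 1, -5·a^2 + 4·a·b + 2·exp(b)], [-b^2 + b, -2·a·b + a + 6·b]].
At the point, J = [[-2.000, 10.71338], [-0.750, 8.000]] (det J = -7.96497).
Solving J·Δ = −F gives Δ = (7.010, 0.110).
Then the next iterate is (a, b)₁ = (7.510, 1.610).
Re-evaluating at (7.510, 1.610): F = (-394.57184, -1.59927), so ‖F‖₂ = 394.575.

394.575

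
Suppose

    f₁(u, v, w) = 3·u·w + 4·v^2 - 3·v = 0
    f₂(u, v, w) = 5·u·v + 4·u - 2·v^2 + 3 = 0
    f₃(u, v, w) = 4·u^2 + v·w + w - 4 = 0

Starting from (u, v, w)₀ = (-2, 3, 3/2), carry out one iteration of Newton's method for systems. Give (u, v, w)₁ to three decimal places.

At (-2, 3, 3/2): F = (18.000, -53.000, 18.000).
Jacobian J = [[3·w, 8·v - 3, 3·u], [5·v + 4, 5·u - 4·v, 0], [8·u, w, v + 1]].
At the point, J = [[4.500, 21.000, -6.000], [19.000, -22.000, 0.000], [-16.000, 1.500, 4.000]] (det J = -51.000).
Solving J·Δ = −F gives Δ = (19.000, 14.000, 66.250).
Then the next iterate is (u, v, w)₁ = (17.000, 17.000, 67.750).

(17.000, 17.000, 67.750)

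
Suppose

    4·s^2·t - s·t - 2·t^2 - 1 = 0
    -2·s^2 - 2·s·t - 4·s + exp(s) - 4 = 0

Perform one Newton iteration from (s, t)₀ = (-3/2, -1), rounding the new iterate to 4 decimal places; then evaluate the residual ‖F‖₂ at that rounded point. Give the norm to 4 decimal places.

6.3013

At (-3/2, -1): F = (-13.5000, -5.276870).
Jacobian J = [[8·s·t - t, 4·s^2 - s - 4·t], [-4·s - 2·t + exp(s) - 4, -2·s]].
At the point, J = [[13.0000, 14.5000], [4.223130, 3.0000]] (det J = -22.235387).
Solving J·Δ = −F gives Δ = (1.6197, -0.5211).
Then the next iterate is (s, t)₁ = (0.1197, -1.5211).
Re-evaluating at (0.1197, -1.5211): F = (-5.532593, -3.016146), so ‖F‖₂ = 6.3013.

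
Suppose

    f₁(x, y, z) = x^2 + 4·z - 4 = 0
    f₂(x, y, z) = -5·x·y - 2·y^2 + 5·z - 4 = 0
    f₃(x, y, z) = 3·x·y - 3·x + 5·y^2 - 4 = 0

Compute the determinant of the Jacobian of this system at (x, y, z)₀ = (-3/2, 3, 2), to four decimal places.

-1039.5000

J = [[2·x, 0, 4], [-5·y, -5·x - 4·y, 5], [3·y - 3, 3·x + 10·y, 0]].
At the point, J = [[-3.0000, 0.0000, 4.0000], [-15.0000, -4.5000, 5.0000], [6.0000, 25.5000, 0.0000]].
det J = -1039.5000.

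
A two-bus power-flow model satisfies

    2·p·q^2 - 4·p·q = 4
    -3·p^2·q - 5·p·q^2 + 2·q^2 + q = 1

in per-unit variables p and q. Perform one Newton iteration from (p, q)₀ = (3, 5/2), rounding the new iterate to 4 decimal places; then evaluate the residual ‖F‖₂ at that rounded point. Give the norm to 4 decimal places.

24.5105

At (3, 5/2): F = (3.5000, -147.2500).
Jacobian J = [[2·q^2 - 4·q, 4·p·q - 4·p], [-6·p·q - 5·q^2, -3·p^2 - 10·p·q + 4·q + 1]].
At the point, J = [[2.5000, 18.0000], [-76.2500, -91.0000]] (det J = 1145.0000).
Solving J·Δ = −F gives Δ = (-2.0367, 0.0884).
Then the next iterate is (p, q)₁ = (0.9633, 2.5884).
Re-evaluating at (0.9633, 2.5884): F = (-1.065760, -24.487321), so ‖F‖₂ = 24.5105.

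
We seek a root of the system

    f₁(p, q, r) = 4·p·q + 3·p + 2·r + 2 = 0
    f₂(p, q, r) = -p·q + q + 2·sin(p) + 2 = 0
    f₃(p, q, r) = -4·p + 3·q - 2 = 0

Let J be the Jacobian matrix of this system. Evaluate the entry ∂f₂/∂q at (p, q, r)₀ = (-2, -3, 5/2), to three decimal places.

∂f₂/∂q = -p + 1.
At (-2, -3, 5/2) this is 3.000.

3.000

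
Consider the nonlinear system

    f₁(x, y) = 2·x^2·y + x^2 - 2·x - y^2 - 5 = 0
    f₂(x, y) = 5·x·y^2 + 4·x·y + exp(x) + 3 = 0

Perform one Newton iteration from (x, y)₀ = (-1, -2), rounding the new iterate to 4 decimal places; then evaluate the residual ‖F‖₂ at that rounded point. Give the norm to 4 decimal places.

At (-1, -2): F = (-10.0000, -8.632121).
Jacobian J = [[4·x·y + 2·x - 2, 2·x^2 - 2·y], [5·y^2 + 4·y + exp(x), 10·x·y + 4·x]].
At the point, J = [[4.0000, 6.0000], [12.367879, 16.0000]] (det J = -10.207277).
Solving J·Δ = −F gives Δ = (-10.6010, 8.7340).
Then the next iterate is (x, y)₁ = (-11.6010, 6.7340).
Re-evaluating at (-11.6010, 6.7340): F = (1920.004996, -2939.823109), so ‖F‖₂ = 3511.2646.

3511.2646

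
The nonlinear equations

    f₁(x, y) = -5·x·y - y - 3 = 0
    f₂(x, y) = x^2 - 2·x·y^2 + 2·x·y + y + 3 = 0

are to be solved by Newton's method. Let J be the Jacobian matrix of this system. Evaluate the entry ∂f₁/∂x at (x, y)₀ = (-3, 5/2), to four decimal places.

-12.5000

∂f₁/∂x = -5·y.
At (-3, 5/2) this is -12.5000.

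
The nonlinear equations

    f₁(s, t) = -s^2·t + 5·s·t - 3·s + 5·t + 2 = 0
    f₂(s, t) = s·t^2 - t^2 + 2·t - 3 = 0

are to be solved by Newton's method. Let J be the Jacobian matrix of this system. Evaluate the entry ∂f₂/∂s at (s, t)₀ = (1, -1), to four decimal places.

∂f₂/∂s = t^2.
At (1, -1) this is 1.0000.

1.0000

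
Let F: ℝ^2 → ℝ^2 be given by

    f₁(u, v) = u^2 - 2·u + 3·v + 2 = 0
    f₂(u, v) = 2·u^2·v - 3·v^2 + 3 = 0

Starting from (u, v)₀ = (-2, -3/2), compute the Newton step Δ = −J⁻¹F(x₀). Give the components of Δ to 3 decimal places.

(1.020, 0.207)

At (-2, -3/2): F = (5.500, -15.750).
Jacobian J = [[2·u - 2, 3], [4·u·v, 2·u^2 - 6·v]].
At the point, J = [[-6.000, 3.000], [12.000, 17.000]] (det J = -138.000).
Solving J·Δ = −F gives Δ = (1.020, 0.207).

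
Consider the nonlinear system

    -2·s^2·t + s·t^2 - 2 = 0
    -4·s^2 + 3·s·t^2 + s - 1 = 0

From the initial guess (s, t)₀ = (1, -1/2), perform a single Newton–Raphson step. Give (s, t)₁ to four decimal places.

(0.7059, -0.9706)

At (1, -1/2): F = (-0.7500, -3.2500).
Jacobian J = [[-4·s·t + t^2, -2·s^2 + 2·s·t], [-8·s + 3·t^2 + 1, 6·s·t]].
At the point, J = [[2.2500, -3.0000], [-6.2500, -3.0000]] (det J = -25.5000).
Solving J·Δ = −F gives Δ = (-0.2941, -0.4706).
Then the next iterate is (s, t)₁ = (0.7059, -0.9706).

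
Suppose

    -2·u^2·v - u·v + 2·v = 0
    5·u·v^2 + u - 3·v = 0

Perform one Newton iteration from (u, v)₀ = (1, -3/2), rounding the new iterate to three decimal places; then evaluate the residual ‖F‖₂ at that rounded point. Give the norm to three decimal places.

4.604

At (1, -3/2): F = (1.500, 16.750).
Jacobian J = [[-4·u·v - v, -2·u^2 - u + 2], [5·v^2 + 1, 10·u·v - 3]].
At the point, J = [[7.500, -1.000], [12.250, -18.000]] (det J = -122.750).
Solving J·Δ = −F gives Δ = (-0.084, 0.874).
Then the next iterate is (u, v)₁ = (0.916, -0.626).
Re-evaluating at (0.916, -0.626): F = (0.37191, 4.58879), so ‖F‖₂ = 4.604.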